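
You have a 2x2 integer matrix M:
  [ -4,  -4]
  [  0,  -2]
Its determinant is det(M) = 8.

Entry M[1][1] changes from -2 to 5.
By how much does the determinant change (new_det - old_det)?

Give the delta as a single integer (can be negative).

Cofactor C_11 = -4
Entry delta = 5 - -2 = 7
Det delta = entry_delta * cofactor = 7 * -4 = -28

Answer: -28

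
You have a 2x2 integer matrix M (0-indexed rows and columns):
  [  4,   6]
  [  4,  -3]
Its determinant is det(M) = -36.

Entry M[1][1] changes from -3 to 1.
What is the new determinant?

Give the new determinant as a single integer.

Answer: -20

Derivation:
det is linear in row 1: changing M[1][1] by delta changes det by delta * cofactor(1,1).
Cofactor C_11 = (-1)^(1+1) * minor(1,1) = 4
Entry delta = 1 - -3 = 4
Det delta = 4 * 4 = 16
New det = -36 + 16 = -20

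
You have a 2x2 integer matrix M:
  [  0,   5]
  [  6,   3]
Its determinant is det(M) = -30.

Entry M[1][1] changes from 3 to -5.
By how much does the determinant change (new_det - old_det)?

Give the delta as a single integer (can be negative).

Cofactor C_11 = 0
Entry delta = -5 - 3 = -8
Det delta = entry_delta * cofactor = -8 * 0 = 0

Answer: 0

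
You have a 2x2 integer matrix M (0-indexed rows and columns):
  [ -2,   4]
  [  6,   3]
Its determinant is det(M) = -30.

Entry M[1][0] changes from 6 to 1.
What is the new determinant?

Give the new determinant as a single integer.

Answer: -10

Derivation:
det is linear in row 1: changing M[1][0] by delta changes det by delta * cofactor(1,0).
Cofactor C_10 = (-1)^(1+0) * minor(1,0) = -4
Entry delta = 1 - 6 = -5
Det delta = -5 * -4 = 20
New det = -30 + 20 = -10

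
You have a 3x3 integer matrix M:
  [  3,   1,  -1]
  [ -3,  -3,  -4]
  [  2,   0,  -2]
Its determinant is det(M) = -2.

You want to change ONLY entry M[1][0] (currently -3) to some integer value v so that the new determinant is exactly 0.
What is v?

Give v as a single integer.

det is linear in entry M[1][0]: det = old_det + (v - -3) * C_10
Cofactor C_10 = 2
Want det = 0: -2 + (v - -3) * 2 = 0
  (v - -3) = 2 / 2 = 1
  v = -3 + (1) = -2

Answer: -2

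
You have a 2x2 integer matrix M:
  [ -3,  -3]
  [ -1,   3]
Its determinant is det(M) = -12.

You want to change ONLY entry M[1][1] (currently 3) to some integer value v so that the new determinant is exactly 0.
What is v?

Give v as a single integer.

det is linear in entry M[1][1]: det = old_det + (v - 3) * C_11
Cofactor C_11 = -3
Want det = 0: -12 + (v - 3) * -3 = 0
  (v - 3) = 12 / -3 = -4
  v = 3 + (-4) = -1

Answer: -1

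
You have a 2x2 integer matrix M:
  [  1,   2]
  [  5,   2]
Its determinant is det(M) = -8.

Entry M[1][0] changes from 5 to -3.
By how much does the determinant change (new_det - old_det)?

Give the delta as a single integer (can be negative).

Cofactor C_10 = -2
Entry delta = -3 - 5 = -8
Det delta = entry_delta * cofactor = -8 * -2 = 16

Answer: 16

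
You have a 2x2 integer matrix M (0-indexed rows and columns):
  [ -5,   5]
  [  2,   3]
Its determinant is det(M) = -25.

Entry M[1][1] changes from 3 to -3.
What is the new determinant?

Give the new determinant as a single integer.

det is linear in row 1: changing M[1][1] by delta changes det by delta * cofactor(1,1).
Cofactor C_11 = (-1)^(1+1) * minor(1,1) = -5
Entry delta = -3 - 3 = -6
Det delta = -6 * -5 = 30
New det = -25 + 30 = 5

Answer: 5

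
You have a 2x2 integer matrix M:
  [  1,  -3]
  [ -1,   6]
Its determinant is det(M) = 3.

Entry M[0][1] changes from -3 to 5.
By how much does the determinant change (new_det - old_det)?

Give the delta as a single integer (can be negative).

Cofactor C_01 = 1
Entry delta = 5 - -3 = 8
Det delta = entry_delta * cofactor = 8 * 1 = 8

Answer: 8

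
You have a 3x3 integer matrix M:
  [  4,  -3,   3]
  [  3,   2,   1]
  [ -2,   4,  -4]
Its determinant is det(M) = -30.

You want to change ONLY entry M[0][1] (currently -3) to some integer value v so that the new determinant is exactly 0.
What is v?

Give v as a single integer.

det is linear in entry M[0][1]: det = old_det + (v - -3) * C_01
Cofactor C_01 = 10
Want det = 0: -30 + (v - -3) * 10 = 0
  (v - -3) = 30 / 10 = 3
  v = -3 + (3) = 0

Answer: 0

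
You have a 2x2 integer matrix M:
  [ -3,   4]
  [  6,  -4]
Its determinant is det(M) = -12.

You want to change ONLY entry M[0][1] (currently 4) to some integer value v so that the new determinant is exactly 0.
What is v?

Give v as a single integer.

Answer: 2

Derivation:
det is linear in entry M[0][1]: det = old_det + (v - 4) * C_01
Cofactor C_01 = -6
Want det = 0: -12 + (v - 4) * -6 = 0
  (v - 4) = 12 / -6 = -2
  v = 4 + (-2) = 2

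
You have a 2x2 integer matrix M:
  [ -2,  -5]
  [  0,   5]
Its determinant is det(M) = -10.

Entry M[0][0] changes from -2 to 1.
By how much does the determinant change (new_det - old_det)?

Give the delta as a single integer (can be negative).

Cofactor C_00 = 5
Entry delta = 1 - -2 = 3
Det delta = entry_delta * cofactor = 3 * 5 = 15

Answer: 15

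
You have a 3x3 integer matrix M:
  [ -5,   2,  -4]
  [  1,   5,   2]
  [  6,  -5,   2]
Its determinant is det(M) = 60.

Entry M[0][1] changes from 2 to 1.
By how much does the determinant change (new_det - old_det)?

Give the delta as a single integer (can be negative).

Cofactor C_01 = 10
Entry delta = 1 - 2 = -1
Det delta = entry_delta * cofactor = -1 * 10 = -10

Answer: -10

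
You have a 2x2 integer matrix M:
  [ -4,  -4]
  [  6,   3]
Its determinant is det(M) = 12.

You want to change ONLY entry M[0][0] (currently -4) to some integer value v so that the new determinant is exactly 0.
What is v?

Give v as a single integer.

det is linear in entry M[0][0]: det = old_det + (v - -4) * C_00
Cofactor C_00 = 3
Want det = 0: 12 + (v - -4) * 3 = 0
  (v - -4) = -12 / 3 = -4
  v = -4 + (-4) = -8

Answer: -8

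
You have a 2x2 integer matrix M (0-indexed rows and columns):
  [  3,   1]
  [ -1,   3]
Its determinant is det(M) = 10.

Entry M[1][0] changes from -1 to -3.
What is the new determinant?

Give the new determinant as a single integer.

Answer: 12

Derivation:
det is linear in row 1: changing M[1][0] by delta changes det by delta * cofactor(1,0).
Cofactor C_10 = (-1)^(1+0) * minor(1,0) = -1
Entry delta = -3 - -1 = -2
Det delta = -2 * -1 = 2
New det = 10 + 2 = 12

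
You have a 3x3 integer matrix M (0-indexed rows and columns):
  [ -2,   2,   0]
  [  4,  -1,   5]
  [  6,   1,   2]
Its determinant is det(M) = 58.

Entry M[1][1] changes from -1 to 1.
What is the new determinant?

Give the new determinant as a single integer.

det is linear in row 1: changing M[1][1] by delta changes det by delta * cofactor(1,1).
Cofactor C_11 = (-1)^(1+1) * minor(1,1) = -4
Entry delta = 1 - -1 = 2
Det delta = 2 * -4 = -8
New det = 58 + -8 = 50

Answer: 50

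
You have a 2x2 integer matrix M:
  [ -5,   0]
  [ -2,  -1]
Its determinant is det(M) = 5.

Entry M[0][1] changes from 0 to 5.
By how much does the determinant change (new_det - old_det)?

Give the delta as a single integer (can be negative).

Answer: 10

Derivation:
Cofactor C_01 = 2
Entry delta = 5 - 0 = 5
Det delta = entry_delta * cofactor = 5 * 2 = 10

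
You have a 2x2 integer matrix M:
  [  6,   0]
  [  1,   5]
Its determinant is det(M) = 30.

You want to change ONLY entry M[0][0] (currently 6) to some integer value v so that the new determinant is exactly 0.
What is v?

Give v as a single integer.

det is linear in entry M[0][0]: det = old_det + (v - 6) * C_00
Cofactor C_00 = 5
Want det = 0: 30 + (v - 6) * 5 = 0
  (v - 6) = -30 / 5 = -6
  v = 6 + (-6) = 0

Answer: 0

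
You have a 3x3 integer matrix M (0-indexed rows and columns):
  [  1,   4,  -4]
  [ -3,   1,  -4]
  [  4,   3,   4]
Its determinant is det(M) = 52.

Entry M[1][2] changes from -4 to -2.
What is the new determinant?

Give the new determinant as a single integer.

Answer: 78

Derivation:
det is linear in row 1: changing M[1][2] by delta changes det by delta * cofactor(1,2).
Cofactor C_12 = (-1)^(1+2) * minor(1,2) = 13
Entry delta = -2 - -4 = 2
Det delta = 2 * 13 = 26
New det = 52 + 26 = 78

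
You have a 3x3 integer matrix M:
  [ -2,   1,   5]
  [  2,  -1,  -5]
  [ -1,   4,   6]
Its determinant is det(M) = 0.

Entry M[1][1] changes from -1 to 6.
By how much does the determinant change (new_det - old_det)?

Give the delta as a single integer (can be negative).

Cofactor C_11 = -7
Entry delta = 6 - -1 = 7
Det delta = entry_delta * cofactor = 7 * -7 = -49

Answer: -49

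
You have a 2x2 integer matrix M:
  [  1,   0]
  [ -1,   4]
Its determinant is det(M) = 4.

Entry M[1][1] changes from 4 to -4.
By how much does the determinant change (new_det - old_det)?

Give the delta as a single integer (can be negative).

Answer: -8

Derivation:
Cofactor C_11 = 1
Entry delta = -4 - 4 = -8
Det delta = entry_delta * cofactor = -8 * 1 = -8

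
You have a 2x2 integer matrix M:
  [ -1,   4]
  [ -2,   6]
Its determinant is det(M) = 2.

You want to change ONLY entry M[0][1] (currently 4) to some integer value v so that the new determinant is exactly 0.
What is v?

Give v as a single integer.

det is linear in entry M[0][1]: det = old_det + (v - 4) * C_01
Cofactor C_01 = 2
Want det = 0: 2 + (v - 4) * 2 = 0
  (v - 4) = -2 / 2 = -1
  v = 4 + (-1) = 3

Answer: 3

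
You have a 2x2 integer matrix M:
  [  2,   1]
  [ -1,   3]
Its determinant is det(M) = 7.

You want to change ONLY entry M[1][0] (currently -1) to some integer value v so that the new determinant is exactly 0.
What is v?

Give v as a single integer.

Answer: 6

Derivation:
det is linear in entry M[1][0]: det = old_det + (v - -1) * C_10
Cofactor C_10 = -1
Want det = 0: 7 + (v - -1) * -1 = 0
  (v - -1) = -7 / -1 = 7
  v = -1 + (7) = 6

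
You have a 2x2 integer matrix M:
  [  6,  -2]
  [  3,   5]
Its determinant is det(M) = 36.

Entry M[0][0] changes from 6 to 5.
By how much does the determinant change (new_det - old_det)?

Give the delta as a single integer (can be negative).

Answer: -5

Derivation:
Cofactor C_00 = 5
Entry delta = 5 - 6 = -1
Det delta = entry_delta * cofactor = -1 * 5 = -5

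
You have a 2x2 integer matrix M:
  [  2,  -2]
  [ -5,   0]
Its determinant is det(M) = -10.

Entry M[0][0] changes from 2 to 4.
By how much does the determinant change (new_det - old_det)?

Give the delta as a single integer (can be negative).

Cofactor C_00 = 0
Entry delta = 4 - 2 = 2
Det delta = entry_delta * cofactor = 2 * 0 = 0

Answer: 0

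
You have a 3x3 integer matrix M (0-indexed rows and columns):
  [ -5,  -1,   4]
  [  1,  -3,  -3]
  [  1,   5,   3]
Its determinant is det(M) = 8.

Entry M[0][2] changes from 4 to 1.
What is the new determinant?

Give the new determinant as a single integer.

Answer: -16

Derivation:
det is linear in row 0: changing M[0][2] by delta changes det by delta * cofactor(0,2).
Cofactor C_02 = (-1)^(0+2) * minor(0,2) = 8
Entry delta = 1 - 4 = -3
Det delta = -3 * 8 = -24
New det = 8 + -24 = -16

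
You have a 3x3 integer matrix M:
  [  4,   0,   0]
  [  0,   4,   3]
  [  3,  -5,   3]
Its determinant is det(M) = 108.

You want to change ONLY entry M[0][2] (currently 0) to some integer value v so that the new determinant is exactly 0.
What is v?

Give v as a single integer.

det is linear in entry M[0][2]: det = old_det + (v - 0) * C_02
Cofactor C_02 = -12
Want det = 0: 108 + (v - 0) * -12 = 0
  (v - 0) = -108 / -12 = 9
  v = 0 + (9) = 9

Answer: 9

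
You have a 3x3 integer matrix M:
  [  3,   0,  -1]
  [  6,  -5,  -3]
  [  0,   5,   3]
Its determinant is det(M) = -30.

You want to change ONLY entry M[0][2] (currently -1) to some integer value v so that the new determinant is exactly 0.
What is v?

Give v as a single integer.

det is linear in entry M[0][2]: det = old_det + (v - -1) * C_02
Cofactor C_02 = 30
Want det = 0: -30 + (v - -1) * 30 = 0
  (v - -1) = 30 / 30 = 1
  v = -1 + (1) = 0

Answer: 0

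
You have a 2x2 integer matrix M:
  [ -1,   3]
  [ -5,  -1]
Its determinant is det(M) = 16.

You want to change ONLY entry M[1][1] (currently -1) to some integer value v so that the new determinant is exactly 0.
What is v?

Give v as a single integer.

Answer: 15

Derivation:
det is linear in entry M[1][1]: det = old_det + (v - -1) * C_11
Cofactor C_11 = -1
Want det = 0: 16 + (v - -1) * -1 = 0
  (v - -1) = -16 / -1 = 16
  v = -1 + (16) = 15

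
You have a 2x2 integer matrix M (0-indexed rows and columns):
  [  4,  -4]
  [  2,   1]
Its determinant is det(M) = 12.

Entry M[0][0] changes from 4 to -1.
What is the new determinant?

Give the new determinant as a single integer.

det is linear in row 0: changing M[0][0] by delta changes det by delta * cofactor(0,0).
Cofactor C_00 = (-1)^(0+0) * minor(0,0) = 1
Entry delta = -1 - 4 = -5
Det delta = -5 * 1 = -5
New det = 12 + -5 = 7

Answer: 7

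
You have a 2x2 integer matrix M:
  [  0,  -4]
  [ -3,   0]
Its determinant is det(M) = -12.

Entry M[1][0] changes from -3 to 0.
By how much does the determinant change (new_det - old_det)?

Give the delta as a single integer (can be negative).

Answer: 12

Derivation:
Cofactor C_10 = 4
Entry delta = 0 - -3 = 3
Det delta = entry_delta * cofactor = 3 * 4 = 12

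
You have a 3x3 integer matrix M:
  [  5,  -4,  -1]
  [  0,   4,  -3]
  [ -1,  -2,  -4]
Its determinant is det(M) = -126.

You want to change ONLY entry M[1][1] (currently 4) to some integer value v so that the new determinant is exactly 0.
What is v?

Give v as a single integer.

Answer: -2

Derivation:
det is linear in entry M[1][1]: det = old_det + (v - 4) * C_11
Cofactor C_11 = -21
Want det = 0: -126 + (v - 4) * -21 = 0
  (v - 4) = 126 / -21 = -6
  v = 4 + (-6) = -2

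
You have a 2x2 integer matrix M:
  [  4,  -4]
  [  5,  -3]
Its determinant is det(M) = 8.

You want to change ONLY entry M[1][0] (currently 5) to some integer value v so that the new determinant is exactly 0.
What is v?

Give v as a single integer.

det is linear in entry M[1][0]: det = old_det + (v - 5) * C_10
Cofactor C_10 = 4
Want det = 0: 8 + (v - 5) * 4 = 0
  (v - 5) = -8 / 4 = -2
  v = 5 + (-2) = 3

Answer: 3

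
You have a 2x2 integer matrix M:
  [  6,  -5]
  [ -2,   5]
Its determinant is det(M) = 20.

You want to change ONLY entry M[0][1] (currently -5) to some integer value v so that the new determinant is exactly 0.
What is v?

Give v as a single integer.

det is linear in entry M[0][1]: det = old_det + (v - -5) * C_01
Cofactor C_01 = 2
Want det = 0: 20 + (v - -5) * 2 = 0
  (v - -5) = -20 / 2 = -10
  v = -5 + (-10) = -15

Answer: -15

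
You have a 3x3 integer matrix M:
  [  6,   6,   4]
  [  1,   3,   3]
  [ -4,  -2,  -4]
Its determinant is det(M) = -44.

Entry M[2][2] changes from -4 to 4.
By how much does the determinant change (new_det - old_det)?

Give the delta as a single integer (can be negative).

Cofactor C_22 = 12
Entry delta = 4 - -4 = 8
Det delta = entry_delta * cofactor = 8 * 12 = 96

Answer: 96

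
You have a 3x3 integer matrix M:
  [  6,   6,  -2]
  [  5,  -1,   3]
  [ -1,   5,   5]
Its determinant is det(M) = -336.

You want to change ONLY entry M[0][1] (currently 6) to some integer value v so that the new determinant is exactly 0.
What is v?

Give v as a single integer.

det is linear in entry M[0][1]: det = old_det + (v - 6) * C_01
Cofactor C_01 = -28
Want det = 0: -336 + (v - 6) * -28 = 0
  (v - 6) = 336 / -28 = -12
  v = 6 + (-12) = -6

Answer: -6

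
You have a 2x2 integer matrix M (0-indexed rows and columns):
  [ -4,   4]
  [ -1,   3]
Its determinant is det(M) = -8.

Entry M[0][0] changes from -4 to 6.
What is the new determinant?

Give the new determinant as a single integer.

det is linear in row 0: changing M[0][0] by delta changes det by delta * cofactor(0,0).
Cofactor C_00 = (-1)^(0+0) * minor(0,0) = 3
Entry delta = 6 - -4 = 10
Det delta = 10 * 3 = 30
New det = -8 + 30 = 22

Answer: 22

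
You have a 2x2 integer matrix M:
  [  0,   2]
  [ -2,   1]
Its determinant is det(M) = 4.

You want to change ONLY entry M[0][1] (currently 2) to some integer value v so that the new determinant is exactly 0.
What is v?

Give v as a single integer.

Answer: 0

Derivation:
det is linear in entry M[0][1]: det = old_det + (v - 2) * C_01
Cofactor C_01 = 2
Want det = 0: 4 + (v - 2) * 2 = 0
  (v - 2) = -4 / 2 = -2
  v = 2 + (-2) = 0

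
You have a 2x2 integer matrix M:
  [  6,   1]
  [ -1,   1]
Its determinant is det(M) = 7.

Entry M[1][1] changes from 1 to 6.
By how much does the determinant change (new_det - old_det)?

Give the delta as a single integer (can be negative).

Answer: 30

Derivation:
Cofactor C_11 = 6
Entry delta = 6 - 1 = 5
Det delta = entry_delta * cofactor = 5 * 6 = 30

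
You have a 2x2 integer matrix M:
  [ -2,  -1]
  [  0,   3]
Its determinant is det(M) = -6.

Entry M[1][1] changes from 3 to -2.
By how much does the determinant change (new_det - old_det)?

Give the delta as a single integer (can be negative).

Cofactor C_11 = -2
Entry delta = -2 - 3 = -5
Det delta = entry_delta * cofactor = -5 * -2 = 10

Answer: 10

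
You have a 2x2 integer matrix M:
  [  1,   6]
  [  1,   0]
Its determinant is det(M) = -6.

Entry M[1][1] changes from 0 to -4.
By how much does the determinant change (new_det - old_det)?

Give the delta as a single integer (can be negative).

Answer: -4

Derivation:
Cofactor C_11 = 1
Entry delta = -4 - 0 = -4
Det delta = entry_delta * cofactor = -4 * 1 = -4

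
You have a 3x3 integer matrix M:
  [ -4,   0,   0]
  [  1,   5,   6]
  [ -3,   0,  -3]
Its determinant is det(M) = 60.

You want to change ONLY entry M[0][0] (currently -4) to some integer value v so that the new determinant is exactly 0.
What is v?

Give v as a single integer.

Answer: 0

Derivation:
det is linear in entry M[0][0]: det = old_det + (v - -4) * C_00
Cofactor C_00 = -15
Want det = 0: 60 + (v - -4) * -15 = 0
  (v - -4) = -60 / -15 = 4
  v = -4 + (4) = 0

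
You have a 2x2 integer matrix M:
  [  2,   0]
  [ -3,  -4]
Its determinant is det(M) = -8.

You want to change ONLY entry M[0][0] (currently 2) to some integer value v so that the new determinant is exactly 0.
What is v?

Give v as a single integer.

Answer: 0

Derivation:
det is linear in entry M[0][0]: det = old_det + (v - 2) * C_00
Cofactor C_00 = -4
Want det = 0: -8 + (v - 2) * -4 = 0
  (v - 2) = 8 / -4 = -2
  v = 2 + (-2) = 0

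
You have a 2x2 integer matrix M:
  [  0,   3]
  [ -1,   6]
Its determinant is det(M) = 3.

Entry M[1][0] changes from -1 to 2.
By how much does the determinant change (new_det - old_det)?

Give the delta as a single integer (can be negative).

Answer: -9

Derivation:
Cofactor C_10 = -3
Entry delta = 2 - -1 = 3
Det delta = entry_delta * cofactor = 3 * -3 = -9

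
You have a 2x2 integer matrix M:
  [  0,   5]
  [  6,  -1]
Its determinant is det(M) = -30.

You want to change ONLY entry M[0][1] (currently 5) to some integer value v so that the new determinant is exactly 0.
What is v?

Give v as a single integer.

Answer: 0

Derivation:
det is linear in entry M[0][1]: det = old_det + (v - 5) * C_01
Cofactor C_01 = -6
Want det = 0: -30 + (v - 5) * -6 = 0
  (v - 5) = 30 / -6 = -5
  v = 5 + (-5) = 0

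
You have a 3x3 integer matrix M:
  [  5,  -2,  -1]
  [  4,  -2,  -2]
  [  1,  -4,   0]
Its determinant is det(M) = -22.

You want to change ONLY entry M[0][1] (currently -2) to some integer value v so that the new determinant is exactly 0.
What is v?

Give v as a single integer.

det is linear in entry M[0][1]: det = old_det + (v - -2) * C_01
Cofactor C_01 = -2
Want det = 0: -22 + (v - -2) * -2 = 0
  (v - -2) = 22 / -2 = -11
  v = -2 + (-11) = -13

Answer: -13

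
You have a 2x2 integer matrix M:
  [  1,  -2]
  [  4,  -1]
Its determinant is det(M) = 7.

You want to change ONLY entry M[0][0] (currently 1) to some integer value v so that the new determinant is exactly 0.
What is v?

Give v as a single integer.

det is linear in entry M[0][0]: det = old_det + (v - 1) * C_00
Cofactor C_00 = -1
Want det = 0: 7 + (v - 1) * -1 = 0
  (v - 1) = -7 / -1 = 7
  v = 1 + (7) = 8

Answer: 8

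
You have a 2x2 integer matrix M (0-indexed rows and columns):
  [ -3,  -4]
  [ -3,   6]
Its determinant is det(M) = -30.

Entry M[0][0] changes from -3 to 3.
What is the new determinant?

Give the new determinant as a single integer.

det is linear in row 0: changing M[0][0] by delta changes det by delta * cofactor(0,0).
Cofactor C_00 = (-1)^(0+0) * minor(0,0) = 6
Entry delta = 3 - -3 = 6
Det delta = 6 * 6 = 36
New det = -30 + 36 = 6

Answer: 6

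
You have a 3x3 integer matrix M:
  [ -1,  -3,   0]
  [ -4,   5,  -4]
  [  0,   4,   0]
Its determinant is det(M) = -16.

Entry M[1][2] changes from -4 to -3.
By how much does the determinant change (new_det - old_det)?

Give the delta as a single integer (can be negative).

Cofactor C_12 = 4
Entry delta = -3 - -4 = 1
Det delta = entry_delta * cofactor = 1 * 4 = 4

Answer: 4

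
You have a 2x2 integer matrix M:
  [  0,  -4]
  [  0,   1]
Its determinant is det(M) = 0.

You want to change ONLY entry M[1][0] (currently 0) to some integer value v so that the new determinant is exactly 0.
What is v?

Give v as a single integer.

Answer: 0

Derivation:
det is linear in entry M[1][0]: det = old_det + (v - 0) * C_10
Cofactor C_10 = 4
Want det = 0: 0 + (v - 0) * 4 = 0
  (v - 0) = 0 / 4 = 0
  v = 0 + (0) = 0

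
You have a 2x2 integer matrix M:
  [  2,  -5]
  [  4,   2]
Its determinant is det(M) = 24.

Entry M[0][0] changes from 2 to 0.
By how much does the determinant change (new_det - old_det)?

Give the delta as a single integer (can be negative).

Cofactor C_00 = 2
Entry delta = 0 - 2 = -2
Det delta = entry_delta * cofactor = -2 * 2 = -4

Answer: -4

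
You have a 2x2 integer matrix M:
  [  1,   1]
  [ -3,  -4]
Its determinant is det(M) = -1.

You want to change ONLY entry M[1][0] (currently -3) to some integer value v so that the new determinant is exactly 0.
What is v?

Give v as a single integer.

Answer: -4

Derivation:
det is linear in entry M[1][0]: det = old_det + (v - -3) * C_10
Cofactor C_10 = -1
Want det = 0: -1 + (v - -3) * -1 = 0
  (v - -3) = 1 / -1 = -1
  v = -3 + (-1) = -4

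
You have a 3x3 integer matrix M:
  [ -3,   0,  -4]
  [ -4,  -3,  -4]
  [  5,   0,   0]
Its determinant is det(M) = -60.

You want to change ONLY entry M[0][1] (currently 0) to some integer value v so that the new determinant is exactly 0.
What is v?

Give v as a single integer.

det is linear in entry M[0][1]: det = old_det + (v - 0) * C_01
Cofactor C_01 = -20
Want det = 0: -60 + (v - 0) * -20 = 0
  (v - 0) = 60 / -20 = -3
  v = 0 + (-3) = -3

Answer: -3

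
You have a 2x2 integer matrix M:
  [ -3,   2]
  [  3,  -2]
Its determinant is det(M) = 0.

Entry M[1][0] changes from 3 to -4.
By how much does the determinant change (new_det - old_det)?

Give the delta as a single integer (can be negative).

Cofactor C_10 = -2
Entry delta = -4 - 3 = -7
Det delta = entry_delta * cofactor = -7 * -2 = 14

Answer: 14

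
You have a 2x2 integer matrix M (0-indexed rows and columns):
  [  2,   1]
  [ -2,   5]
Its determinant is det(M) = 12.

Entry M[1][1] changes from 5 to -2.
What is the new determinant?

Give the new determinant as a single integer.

det is linear in row 1: changing M[1][1] by delta changes det by delta * cofactor(1,1).
Cofactor C_11 = (-1)^(1+1) * minor(1,1) = 2
Entry delta = -2 - 5 = -7
Det delta = -7 * 2 = -14
New det = 12 + -14 = -2

Answer: -2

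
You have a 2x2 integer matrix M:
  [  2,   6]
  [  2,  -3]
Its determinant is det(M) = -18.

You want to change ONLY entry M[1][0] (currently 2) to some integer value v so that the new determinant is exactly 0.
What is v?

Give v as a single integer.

Answer: -1

Derivation:
det is linear in entry M[1][0]: det = old_det + (v - 2) * C_10
Cofactor C_10 = -6
Want det = 0: -18 + (v - 2) * -6 = 0
  (v - 2) = 18 / -6 = -3
  v = 2 + (-3) = -1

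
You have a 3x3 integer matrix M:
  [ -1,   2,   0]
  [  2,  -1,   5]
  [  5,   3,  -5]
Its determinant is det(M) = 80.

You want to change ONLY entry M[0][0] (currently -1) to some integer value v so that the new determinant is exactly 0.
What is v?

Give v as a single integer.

det is linear in entry M[0][0]: det = old_det + (v - -1) * C_00
Cofactor C_00 = -10
Want det = 0: 80 + (v - -1) * -10 = 0
  (v - -1) = -80 / -10 = 8
  v = -1 + (8) = 7

Answer: 7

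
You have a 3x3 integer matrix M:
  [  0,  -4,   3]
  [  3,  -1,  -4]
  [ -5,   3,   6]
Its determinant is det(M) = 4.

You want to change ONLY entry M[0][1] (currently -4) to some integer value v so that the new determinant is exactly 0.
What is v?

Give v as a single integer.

Answer: -6

Derivation:
det is linear in entry M[0][1]: det = old_det + (v - -4) * C_01
Cofactor C_01 = 2
Want det = 0: 4 + (v - -4) * 2 = 0
  (v - -4) = -4 / 2 = -2
  v = -4 + (-2) = -6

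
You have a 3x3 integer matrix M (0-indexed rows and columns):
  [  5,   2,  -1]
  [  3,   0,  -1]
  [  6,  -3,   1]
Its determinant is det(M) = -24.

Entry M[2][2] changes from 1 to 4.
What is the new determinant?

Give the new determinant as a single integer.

det is linear in row 2: changing M[2][2] by delta changes det by delta * cofactor(2,2).
Cofactor C_22 = (-1)^(2+2) * minor(2,2) = -6
Entry delta = 4 - 1 = 3
Det delta = 3 * -6 = -18
New det = -24 + -18 = -42

Answer: -42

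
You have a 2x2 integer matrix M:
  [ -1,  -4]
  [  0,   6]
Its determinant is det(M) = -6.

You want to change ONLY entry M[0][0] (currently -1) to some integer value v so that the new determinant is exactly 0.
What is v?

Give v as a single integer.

det is linear in entry M[0][0]: det = old_det + (v - -1) * C_00
Cofactor C_00 = 6
Want det = 0: -6 + (v - -1) * 6 = 0
  (v - -1) = 6 / 6 = 1
  v = -1 + (1) = 0

Answer: 0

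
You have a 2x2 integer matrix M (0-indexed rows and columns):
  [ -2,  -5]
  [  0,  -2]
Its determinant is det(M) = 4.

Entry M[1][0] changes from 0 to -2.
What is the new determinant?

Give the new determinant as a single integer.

det is linear in row 1: changing M[1][0] by delta changes det by delta * cofactor(1,0).
Cofactor C_10 = (-1)^(1+0) * minor(1,0) = 5
Entry delta = -2 - 0 = -2
Det delta = -2 * 5 = -10
New det = 4 + -10 = -6

Answer: -6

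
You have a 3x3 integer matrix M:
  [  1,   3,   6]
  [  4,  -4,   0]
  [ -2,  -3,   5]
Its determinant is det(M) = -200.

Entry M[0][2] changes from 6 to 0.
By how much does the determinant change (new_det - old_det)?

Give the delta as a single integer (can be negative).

Answer: 120

Derivation:
Cofactor C_02 = -20
Entry delta = 0 - 6 = -6
Det delta = entry_delta * cofactor = -6 * -20 = 120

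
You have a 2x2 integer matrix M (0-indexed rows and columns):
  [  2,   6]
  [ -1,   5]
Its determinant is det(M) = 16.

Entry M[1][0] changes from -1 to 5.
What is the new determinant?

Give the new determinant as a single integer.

Answer: -20

Derivation:
det is linear in row 1: changing M[1][0] by delta changes det by delta * cofactor(1,0).
Cofactor C_10 = (-1)^(1+0) * minor(1,0) = -6
Entry delta = 5 - -1 = 6
Det delta = 6 * -6 = -36
New det = 16 + -36 = -20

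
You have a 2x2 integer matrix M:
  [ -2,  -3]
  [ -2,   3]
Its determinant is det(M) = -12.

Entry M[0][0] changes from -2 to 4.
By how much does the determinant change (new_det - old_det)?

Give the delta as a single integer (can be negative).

Answer: 18

Derivation:
Cofactor C_00 = 3
Entry delta = 4 - -2 = 6
Det delta = entry_delta * cofactor = 6 * 3 = 18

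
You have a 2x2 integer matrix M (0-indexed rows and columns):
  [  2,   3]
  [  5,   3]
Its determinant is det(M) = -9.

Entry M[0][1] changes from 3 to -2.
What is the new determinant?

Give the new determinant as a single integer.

det is linear in row 0: changing M[0][1] by delta changes det by delta * cofactor(0,1).
Cofactor C_01 = (-1)^(0+1) * minor(0,1) = -5
Entry delta = -2 - 3 = -5
Det delta = -5 * -5 = 25
New det = -9 + 25 = 16

Answer: 16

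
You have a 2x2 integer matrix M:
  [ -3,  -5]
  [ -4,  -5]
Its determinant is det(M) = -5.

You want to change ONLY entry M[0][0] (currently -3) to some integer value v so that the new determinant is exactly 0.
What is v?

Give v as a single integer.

det is linear in entry M[0][0]: det = old_det + (v - -3) * C_00
Cofactor C_00 = -5
Want det = 0: -5 + (v - -3) * -5 = 0
  (v - -3) = 5 / -5 = -1
  v = -3 + (-1) = -4

Answer: -4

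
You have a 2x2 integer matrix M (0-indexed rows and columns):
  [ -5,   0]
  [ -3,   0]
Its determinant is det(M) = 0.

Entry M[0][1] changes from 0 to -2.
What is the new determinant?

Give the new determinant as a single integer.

Answer: -6

Derivation:
det is linear in row 0: changing M[0][1] by delta changes det by delta * cofactor(0,1).
Cofactor C_01 = (-1)^(0+1) * minor(0,1) = 3
Entry delta = -2 - 0 = -2
Det delta = -2 * 3 = -6
New det = 0 + -6 = -6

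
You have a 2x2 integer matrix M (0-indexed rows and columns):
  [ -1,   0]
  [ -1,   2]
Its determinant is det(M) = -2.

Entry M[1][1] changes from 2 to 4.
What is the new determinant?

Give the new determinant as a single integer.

det is linear in row 1: changing M[1][1] by delta changes det by delta * cofactor(1,1).
Cofactor C_11 = (-1)^(1+1) * minor(1,1) = -1
Entry delta = 4 - 2 = 2
Det delta = 2 * -1 = -2
New det = -2 + -2 = -4

Answer: -4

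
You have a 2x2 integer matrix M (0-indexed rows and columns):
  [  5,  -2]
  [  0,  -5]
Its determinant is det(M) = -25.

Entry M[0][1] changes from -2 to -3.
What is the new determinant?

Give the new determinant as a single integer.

Answer: -25

Derivation:
det is linear in row 0: changing M[0][1] by delta changes det by delta * cofactor(0,1).
Cofactor C_01 = (-1)^(0+1) * minor(0,1) = 0
Entry delta = -3 - -2 = -1
Det delta = -1 * 0 = 0
New det = -25 + 0 = -25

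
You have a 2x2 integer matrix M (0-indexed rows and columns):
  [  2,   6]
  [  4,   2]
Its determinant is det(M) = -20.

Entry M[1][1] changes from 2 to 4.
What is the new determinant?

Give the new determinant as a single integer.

Answer: -16

Derivation:
det is linear in row 1: changing M[1][1] by delta changes det by delta * cofactor(1,1).
Cofactor C_11 = (-1)^(1+1) * minor(1,1) = 2
Entry delta = 4 - 2 = 2
Det delta = 2 * 2 = 4
New det = -20 + 4 = -16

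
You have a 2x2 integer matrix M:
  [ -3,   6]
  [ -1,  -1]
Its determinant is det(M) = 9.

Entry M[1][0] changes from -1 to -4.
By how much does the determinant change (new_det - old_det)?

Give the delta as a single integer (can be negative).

Cofactor C_10 = -6
Entry delta = -4 - -1 = -3
Det delta = entry_delta * cofactor = -3 * -6 = 18

Answer: 18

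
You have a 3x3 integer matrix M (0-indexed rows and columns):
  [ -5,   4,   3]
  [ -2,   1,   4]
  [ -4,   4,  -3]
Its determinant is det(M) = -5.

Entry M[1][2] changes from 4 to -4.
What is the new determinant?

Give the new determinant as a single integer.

det is linear in row 1: changing M[1][2] by delta changes det by delta * cofactor(1,2).
Cofactor C_12 = (-1)^(1+2) * minor(1,2) = 4
Entry delta = -4 - 4 = -8
Det delta = -8 * 4 = -32
New det = -5 + -32 = -37

Answer: -37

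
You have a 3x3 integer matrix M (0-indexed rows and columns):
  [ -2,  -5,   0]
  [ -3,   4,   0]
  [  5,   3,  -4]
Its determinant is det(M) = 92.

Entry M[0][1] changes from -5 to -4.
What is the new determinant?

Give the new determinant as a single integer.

det is linear in row 0: changing M[0][1] by delta changes det by delta * cofactor(0,1).
Cofactor C_01 = (-1)^(0+1) * minor(0,1) = -12
Entry delta = -4 - -5 = 1
Det delta = 1 * -12 = -12
New det = 92 + -12 = 80

Answer: 80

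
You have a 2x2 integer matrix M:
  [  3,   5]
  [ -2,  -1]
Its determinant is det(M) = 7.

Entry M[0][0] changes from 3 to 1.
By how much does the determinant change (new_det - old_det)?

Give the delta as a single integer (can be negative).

Answer: 2

Derivation:
Cofactor C_00 = -1
Entry delta = 1 - 3 = -2
Det delta = entry_delta * cofactor = -2 * -1 = 2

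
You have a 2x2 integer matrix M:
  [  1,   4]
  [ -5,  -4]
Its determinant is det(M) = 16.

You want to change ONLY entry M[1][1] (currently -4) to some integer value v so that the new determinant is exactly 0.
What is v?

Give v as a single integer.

det is linear in entry M[1][1]: det = old_det + (v - -4) * C_11
Cofactor C_11 = 1
Want det = 0: 16 + (v - -4) * 1 = 0
  (v - -4) = -16 / 1 = -16
  v = -4 + (-16) = -20

Answer: -20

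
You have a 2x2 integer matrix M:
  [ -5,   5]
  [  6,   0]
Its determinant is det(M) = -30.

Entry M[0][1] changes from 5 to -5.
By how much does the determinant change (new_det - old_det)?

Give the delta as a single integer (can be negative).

Answer: 60

Derivation:
Cofactor C_01 = -6
Entry delta = -5 - 5 = -10
Det delta = entry_delta * cofactor = -10 * -6 = 60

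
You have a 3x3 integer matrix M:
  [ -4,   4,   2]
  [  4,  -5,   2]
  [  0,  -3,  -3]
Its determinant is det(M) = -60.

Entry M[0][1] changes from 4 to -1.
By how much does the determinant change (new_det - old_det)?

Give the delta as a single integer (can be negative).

Answer: -60

Derivation:
Cofactor C_01 = 12
Entry delta = -1 - 4 = -5
Det delta = entry_delta * cofactor = -5 * 12 = -60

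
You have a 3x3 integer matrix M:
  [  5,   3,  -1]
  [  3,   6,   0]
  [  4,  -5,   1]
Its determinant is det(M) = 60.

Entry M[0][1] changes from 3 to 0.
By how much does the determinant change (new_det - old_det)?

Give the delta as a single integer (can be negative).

Cofactor C_01 = -3
Entry delta = 0 - 3 = -3
Det delta = entry_delta * cofactor = -3 * -3 = 9

Answer: 9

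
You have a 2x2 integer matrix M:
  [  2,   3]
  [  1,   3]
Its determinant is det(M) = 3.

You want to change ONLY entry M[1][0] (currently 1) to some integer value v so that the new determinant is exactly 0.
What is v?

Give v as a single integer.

det is linear in entry M[1][0]: det = old_det + (v - 1) * C_10
Cofactor C_10 = -3
Want det = 0: 3 + (v - 1) * -3 = 0
  (v - 1) = -3 / -3 = 1
  v = 1 + (1) = 2

Answer: 2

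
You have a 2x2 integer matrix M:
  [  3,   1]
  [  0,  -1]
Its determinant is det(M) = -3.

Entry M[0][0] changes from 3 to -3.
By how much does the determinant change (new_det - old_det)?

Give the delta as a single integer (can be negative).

Answer: 6

Derivation:
Cofactor C_00 = -1
Entry delta = -3 - 3 = -6
Det delta = entry_delta * cofactor = -6 * -1 = 6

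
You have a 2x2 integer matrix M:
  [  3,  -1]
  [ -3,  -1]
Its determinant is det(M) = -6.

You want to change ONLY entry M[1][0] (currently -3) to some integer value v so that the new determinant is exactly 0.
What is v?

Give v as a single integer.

Answer: 3

Derivation:
det is linear in entry M[1][0]: det = old_det + (v - -3) * C_10
Cofactor C_10 = 1
Want det = 0: -6 + (v - -3) * 1 = 0
  (v - -3) = 6 / 1 = 6
  v = -3 + (6) = 3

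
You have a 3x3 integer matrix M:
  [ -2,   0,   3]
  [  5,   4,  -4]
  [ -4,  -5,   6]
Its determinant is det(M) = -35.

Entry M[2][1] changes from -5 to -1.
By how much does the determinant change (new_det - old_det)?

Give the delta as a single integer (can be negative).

Cofactor C_21 = 7
Entry delta = -1 - -5 = 4
Det delta = entry_delta * cofactor = 4 * 7 = 28

Answer: 28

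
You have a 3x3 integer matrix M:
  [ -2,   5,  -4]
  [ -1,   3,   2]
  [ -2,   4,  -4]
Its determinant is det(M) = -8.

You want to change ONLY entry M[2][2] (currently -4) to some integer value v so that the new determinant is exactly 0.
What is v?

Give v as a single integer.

Answer: -12

Derivation:
det is linear in entry M[2][2]: det = old_det + (v - -4) * C_22
Cofactor C_22 = -1
Want det = 0: -8 + (v - -4) * -1 = 0
  (v - -4) = 8 / -1 = -8
  v = -4 + (-8) = -12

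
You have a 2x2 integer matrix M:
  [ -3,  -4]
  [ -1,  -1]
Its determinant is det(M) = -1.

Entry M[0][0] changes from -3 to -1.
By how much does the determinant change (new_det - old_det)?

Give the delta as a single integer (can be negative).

Answer: -2

Derivation:
Cofactor C_00 = -1
Entry delta = -1 - -3 = 2
Det delta = entry_delta * cofactor = 2 * -1 = -2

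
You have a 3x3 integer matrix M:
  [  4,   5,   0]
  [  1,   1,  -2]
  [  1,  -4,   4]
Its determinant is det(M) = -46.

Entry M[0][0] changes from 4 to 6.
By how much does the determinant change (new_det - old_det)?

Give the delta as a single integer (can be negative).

Answer: -8

Derivation:
Cofactor C_00 = -4
Entry delta = 6 - 4 = 2
Det delta = entry_delta * cofactor = 2 * -4 = -8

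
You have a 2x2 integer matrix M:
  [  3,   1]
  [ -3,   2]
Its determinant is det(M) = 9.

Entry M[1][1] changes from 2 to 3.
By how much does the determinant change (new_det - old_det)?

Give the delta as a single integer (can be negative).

Cofactor C_11 = 3
Entry delta = 3 - 2 = 1
Det delta = entry_delta * cofactor = 1 * 3 = 3

Answer: 3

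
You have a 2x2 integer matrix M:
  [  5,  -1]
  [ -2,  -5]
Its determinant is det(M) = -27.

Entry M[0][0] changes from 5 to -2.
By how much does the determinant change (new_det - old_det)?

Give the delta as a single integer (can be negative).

Cofactor C_00 = -5
Entry delta = -2 - 5 = -7
Det delta = entry_delta * cofactor = -7 * -5 = 35

Answer: 35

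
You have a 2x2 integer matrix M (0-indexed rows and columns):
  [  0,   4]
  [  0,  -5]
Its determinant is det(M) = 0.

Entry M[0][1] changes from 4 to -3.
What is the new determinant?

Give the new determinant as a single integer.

Answer: 0

Derivation:
det is linear in row 0: changing M[0][1] by delta changes det by delta * cofactor(0,1).
Cofactor C_01 = (-1)^(0+1) * minor(0,1) = 0
Entry delta = -3 - 4 = -7
Det delta = -7 * 0 = 0
New det = 0 + 0 = 0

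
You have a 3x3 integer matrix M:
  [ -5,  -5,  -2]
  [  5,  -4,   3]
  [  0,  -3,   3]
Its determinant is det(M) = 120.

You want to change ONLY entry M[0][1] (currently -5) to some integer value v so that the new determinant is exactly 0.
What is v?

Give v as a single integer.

Answer: 3

Derivation:
det is linear in entry M[0][1]: det = old_det + (v - -5) * C_01
Cofactor C_01 = -15
Want det = 0: 120 + (v - -5) * -15 = 0
  (v - -5) = -120 / -15 = 8
  v = -5 + (8) = 3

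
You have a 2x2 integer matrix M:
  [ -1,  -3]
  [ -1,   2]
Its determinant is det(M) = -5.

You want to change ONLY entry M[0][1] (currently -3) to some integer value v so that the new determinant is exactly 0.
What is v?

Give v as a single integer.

Answer: 2

Derivation:
det is linear in entry M[0][1]: det = old_det + (v - -3) * C_01
Cofactor C_01 = 1
Want det = 0: -5 + (v - -3) * 1 = 0
  (v - -3) = 5 / 1 = 5
  v = -3 + (5) = 2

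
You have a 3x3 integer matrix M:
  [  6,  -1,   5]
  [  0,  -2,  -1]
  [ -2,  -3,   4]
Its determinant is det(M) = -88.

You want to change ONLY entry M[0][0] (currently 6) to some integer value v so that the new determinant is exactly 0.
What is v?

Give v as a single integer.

det is linear in entry M[0][0]: det = old_det + (v - 6) * C_00
Cofactor C_00 = -11
Want det = 0: -88 + (v - 6) * -11 = 0
  (v - 6) = 88 / -11 = -8
  v = 6 + (-8) = -2

Answer: -2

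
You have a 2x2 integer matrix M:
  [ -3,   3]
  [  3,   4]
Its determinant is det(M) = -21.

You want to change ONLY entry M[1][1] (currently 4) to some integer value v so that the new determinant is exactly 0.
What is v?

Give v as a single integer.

Answer: -3

Derivation:
det is linear in entry M[1][1]: det = old_det + (v - 4) * C_11
Cofactor C_11 = -3
Want det = 0: -21 + (v - 4) * -3 = 0
  (v - 4) = 21 / -3 = -7
  v = 4 + (-7) = -3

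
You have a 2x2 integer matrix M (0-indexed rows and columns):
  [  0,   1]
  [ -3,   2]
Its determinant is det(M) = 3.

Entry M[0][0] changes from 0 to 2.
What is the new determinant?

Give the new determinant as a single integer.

Answer: 7

Derivation:
det is linear in row 0: changing M[0][0] by delta changes det by delta * cofactor(0,0).
Cofactor C_00 = (-1)^(0+0) * minor(0,0) = 2
Entry delta = 2 - 0 = 2
Det delta = 2 * 2 = 4
New det = 3 + 4 = 7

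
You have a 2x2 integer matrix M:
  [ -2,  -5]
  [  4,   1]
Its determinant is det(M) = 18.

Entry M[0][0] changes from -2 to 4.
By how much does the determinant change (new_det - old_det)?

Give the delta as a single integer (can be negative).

Answer: 6

Derivation:
Cofactor C_00 = 1
Entry delta = 4 - -2 = 6
Det delta = entry_delta * cofactor = 6 * 1 = 6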